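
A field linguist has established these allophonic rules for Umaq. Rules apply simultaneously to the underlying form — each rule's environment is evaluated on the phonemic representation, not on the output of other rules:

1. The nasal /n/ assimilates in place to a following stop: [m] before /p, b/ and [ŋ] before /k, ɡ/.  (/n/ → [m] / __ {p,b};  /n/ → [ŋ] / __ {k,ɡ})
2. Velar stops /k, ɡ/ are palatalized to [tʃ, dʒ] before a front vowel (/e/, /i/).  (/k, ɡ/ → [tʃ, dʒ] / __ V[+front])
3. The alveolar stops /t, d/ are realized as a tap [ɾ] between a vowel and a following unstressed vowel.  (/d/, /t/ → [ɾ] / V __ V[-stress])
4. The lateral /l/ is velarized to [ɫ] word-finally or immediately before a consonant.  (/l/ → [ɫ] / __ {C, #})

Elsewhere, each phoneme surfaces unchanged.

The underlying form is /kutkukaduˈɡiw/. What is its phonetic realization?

[kutkukaɾuˈdʒiw]

/k/ — word-initial; rule 2 does not apply here → [k].
/u/ (between /k/ and /t/): no rule targets it → [u].
/t/ — between /u/ and /k/; rule 3 does not apply here → [t].
/k/ (between /t/ and /u/) fails the environment for rule 2, so it stays [k].
/u/ — not in any rule's target class → [u].
/k/ (between /u/ and /a/): rule 2 targets it, but not before a front vowel → unchanged [k].
/a/ — not in any rule's target class → [a].
/d/ — between /a/ and /u/, between a vowel and a following unstressed vowel — surfaces as [ɾ] (rule 3).
/u/ — not in any rule's target class → [u].
/ɡ/ (between /u/ and /i/): before a front vowel, so rule 2 applies → [dʒ].
/i/ stays [i].
/w/ (word-final): no rule targets it → [w].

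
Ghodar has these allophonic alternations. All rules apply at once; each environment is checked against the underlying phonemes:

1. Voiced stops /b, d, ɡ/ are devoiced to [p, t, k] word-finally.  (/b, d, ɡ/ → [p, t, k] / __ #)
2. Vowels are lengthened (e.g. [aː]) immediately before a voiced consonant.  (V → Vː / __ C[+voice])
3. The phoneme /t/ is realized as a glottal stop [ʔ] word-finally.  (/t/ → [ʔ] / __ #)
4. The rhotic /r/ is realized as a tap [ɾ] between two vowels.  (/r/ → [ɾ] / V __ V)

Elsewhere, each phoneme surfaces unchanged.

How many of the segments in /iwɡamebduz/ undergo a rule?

Segments that undergo a rule: /i/ → [iː] (rule 2); /a/ → [aː] (rule 2); /e/ → [eː] (rule 2); /u/ → [uː] (rule 2).
All other segments surface unchanged.

4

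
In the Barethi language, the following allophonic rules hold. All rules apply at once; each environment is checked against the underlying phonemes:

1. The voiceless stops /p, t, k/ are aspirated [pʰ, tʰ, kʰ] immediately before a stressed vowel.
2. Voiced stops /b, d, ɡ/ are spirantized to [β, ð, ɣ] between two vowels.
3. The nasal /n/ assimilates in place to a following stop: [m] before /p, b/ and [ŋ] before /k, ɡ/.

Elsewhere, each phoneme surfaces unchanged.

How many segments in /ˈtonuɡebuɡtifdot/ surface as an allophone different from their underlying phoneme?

3

Segments that undergo a rule: /t/ → [tʰ] (rule 1); /ɡ/ → [ɣ] (rule 2); /b/ → [β] (rule 2).
All other segments surface unchanged.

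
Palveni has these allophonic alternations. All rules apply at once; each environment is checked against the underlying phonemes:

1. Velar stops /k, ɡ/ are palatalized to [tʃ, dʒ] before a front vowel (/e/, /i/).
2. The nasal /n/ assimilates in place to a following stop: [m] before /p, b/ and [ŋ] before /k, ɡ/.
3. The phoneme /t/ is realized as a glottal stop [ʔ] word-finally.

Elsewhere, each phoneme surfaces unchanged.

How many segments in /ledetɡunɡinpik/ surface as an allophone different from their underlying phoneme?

3

Segments that undergo a rule: /n/ → [ŋ] (rule 2); /ɡ/ → [dʒ] (rule 1); /n/ → [m] (rule 2).
All other segments surface unchanged.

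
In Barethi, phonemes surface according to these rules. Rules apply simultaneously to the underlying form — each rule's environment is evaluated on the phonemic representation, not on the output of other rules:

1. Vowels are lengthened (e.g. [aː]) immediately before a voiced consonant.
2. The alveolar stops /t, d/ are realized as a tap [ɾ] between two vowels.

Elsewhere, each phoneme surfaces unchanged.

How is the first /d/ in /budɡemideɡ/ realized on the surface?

/d/ (between /u/ and /ɡ/) is in the target of rule 2 but the environment (between two vowels) is not met → [d].

[d]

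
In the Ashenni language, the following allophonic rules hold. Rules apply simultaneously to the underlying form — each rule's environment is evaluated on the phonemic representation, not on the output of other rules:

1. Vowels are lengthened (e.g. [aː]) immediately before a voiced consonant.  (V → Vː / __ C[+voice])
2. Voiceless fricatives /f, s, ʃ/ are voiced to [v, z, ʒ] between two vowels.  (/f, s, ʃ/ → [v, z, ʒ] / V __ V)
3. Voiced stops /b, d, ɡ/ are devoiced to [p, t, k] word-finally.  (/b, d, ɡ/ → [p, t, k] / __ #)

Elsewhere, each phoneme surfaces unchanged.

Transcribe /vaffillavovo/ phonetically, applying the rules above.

[vaffiːllaːvoːvo]

/v/ stays [v].
/a/ — between /v/ and /f/; rule 1 does not apply here → [a].
/f/ (between /a/ and /f/) fails the environment for rule 2, so it stays [f].
/f/ (between /f/ and /i/): rule 2 targets it, but not between two vowels → unchanged [f].
/i/ — between /f/ and /l/, before a voiced consonant — surfaces as [iː] (rule 1).
/l/ (between /i/ and /l/) is unaffected → [l].
/l/ stays [l].
/a/ meets the environment for rule 1 (before a voiced consonant) → [aː].
/v/ (between /a/ and /o/) is unaffected → [v].
/o/ (between /v/ and /v/) occurs before a voiced consonant → [oː] by rule 1.
/v/ (between /o/ and /o/) is unaffected → [v].
/o/ (word-final) is in the target of rule 1 but the environment (before a voiced consonant) is not met → [o].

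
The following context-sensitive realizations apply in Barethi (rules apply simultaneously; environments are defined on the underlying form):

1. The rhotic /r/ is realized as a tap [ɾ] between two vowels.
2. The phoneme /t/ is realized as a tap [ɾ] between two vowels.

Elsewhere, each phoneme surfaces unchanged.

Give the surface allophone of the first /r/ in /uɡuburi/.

[ɾ]

/r/ — between /u/ and /i/, between two vowels — surfaces as [ɾ] (rule 1).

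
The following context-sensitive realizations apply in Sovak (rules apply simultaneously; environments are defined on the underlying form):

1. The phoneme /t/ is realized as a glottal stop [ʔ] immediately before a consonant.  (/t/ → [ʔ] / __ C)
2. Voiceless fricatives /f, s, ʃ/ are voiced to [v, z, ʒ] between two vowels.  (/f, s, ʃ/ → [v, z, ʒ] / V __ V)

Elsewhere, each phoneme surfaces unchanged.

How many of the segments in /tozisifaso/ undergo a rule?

3

Segments that undergo a rule: /s/ → [z] (rule 2); /f/ → [v] (rule 2); /s/ → [z] (rule 2).
All other segments surface unchanged.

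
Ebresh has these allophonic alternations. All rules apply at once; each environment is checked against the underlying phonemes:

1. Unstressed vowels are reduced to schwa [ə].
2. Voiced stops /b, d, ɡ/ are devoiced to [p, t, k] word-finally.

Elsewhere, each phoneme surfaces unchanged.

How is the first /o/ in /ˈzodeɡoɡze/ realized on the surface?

[o]

/o/ (between /z/ and /d/) fails the environment for rule 1, so it stays [o].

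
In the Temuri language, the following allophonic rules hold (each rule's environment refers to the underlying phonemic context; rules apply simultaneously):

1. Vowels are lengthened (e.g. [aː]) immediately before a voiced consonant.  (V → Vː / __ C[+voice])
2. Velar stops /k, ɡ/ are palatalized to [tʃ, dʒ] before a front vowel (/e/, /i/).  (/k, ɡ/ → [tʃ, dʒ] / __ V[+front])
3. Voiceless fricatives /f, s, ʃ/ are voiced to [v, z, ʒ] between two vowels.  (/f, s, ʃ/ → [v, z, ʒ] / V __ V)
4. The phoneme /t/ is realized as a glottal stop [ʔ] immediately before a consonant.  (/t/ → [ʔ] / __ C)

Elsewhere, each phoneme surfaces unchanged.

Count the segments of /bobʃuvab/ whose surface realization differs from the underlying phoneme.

Segments that undergo a rule: /o/ → [oː] (rule 1); /u/ → [uː] (rule 1); /a/ → [aː] (rule 1).
All other segments surface unchanged.

3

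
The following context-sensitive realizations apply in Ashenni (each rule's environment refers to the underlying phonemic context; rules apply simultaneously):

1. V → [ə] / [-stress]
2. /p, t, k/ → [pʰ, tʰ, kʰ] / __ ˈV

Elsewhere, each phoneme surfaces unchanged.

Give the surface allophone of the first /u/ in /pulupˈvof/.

[ə]

Rule 1 applies to /u/ (between /p/ and /l/: in an unstressed syllable) → [ə].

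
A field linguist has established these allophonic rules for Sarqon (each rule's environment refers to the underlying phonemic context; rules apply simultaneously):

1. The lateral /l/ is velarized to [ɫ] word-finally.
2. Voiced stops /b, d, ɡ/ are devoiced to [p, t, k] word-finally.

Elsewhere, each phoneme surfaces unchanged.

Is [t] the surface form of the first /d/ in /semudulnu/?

No

/d/ (between /u/ and /u/): rule 2 targets it, but not word-finally → unchanged [d].
The actual realization is [d], not [t].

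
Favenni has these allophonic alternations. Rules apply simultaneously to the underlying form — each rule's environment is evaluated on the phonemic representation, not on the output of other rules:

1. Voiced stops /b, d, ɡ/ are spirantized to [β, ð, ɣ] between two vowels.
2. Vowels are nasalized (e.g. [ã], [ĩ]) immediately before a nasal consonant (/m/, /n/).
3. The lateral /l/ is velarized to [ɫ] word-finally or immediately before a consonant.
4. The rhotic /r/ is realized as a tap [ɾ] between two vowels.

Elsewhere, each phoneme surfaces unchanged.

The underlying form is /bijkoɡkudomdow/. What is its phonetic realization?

[bijkoɡkuðõmdow]

/b/ (word-initial) fails the environment for rule 1, so it stays [b].
/i/ — between /b/ and /j/; rule 2 does not apply here → [i].
/j/ — not in any rule's target class → [j].
/k/ (between /j/ and /o/) is unaffected → [k].
/o/ — between /k/ and /ɡ/; rule 2 does not apply here → [o].
/ɡ/ — between /o/ and /k/; rule 1 does not apply here → [ɡ].
/k/ (between /ɡ/ and /u/) is unaffected → [k].
/u/ (between /k/ and /d/) is in the target of rule 2 but the environment (before a nasal consonant) is not met → [u].
/d/ (between /u/ and /o/): between two vowels, so rule 1 applies → [ð].
/o/ — between /d/ and /m/, before a nasal consonant — surfaces as [õ] (rule 2).
/m/ (between /o/ and /d/) is unaffected → [m].
/d/ — between /m/ and /o/; rule 1 does not apply here → [d].
/o/ — between /d/ and /w/; rule 2 does not apply here → [o].
/w/ (word-final): no rule targets it → [w].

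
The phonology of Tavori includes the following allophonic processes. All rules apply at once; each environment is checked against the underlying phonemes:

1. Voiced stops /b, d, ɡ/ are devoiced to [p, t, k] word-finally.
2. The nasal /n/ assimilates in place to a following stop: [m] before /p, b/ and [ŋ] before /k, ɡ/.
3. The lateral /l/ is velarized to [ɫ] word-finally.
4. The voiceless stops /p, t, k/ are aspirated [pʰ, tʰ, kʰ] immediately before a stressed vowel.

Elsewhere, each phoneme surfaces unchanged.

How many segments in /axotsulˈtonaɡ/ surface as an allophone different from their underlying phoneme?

2

Segments that undergo a rule: /t/ → [tʰ] (rule 4); /ɡ/ → [k] (rule 1).
All other segments surface unchanged.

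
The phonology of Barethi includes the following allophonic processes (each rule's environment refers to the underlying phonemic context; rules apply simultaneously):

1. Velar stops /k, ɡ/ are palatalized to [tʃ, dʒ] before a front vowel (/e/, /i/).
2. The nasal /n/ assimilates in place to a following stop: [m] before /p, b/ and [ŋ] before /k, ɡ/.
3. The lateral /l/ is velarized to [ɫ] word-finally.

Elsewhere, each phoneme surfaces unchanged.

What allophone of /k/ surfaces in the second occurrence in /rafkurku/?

[k]

/k/ (between /r/ and /u/) is in the target of rule 1 but the environment (before a front vowel) is not met → [k].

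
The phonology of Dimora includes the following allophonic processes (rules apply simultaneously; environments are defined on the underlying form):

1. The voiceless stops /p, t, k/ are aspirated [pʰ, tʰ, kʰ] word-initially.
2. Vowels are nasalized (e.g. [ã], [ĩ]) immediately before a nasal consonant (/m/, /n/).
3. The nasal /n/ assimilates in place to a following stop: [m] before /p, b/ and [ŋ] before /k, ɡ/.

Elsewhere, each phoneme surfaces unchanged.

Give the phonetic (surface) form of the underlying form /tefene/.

[tʰefẽne]

/t/ meets the environment for rule 1 (word-initially) → [tʰ].
/e/ (between /t/ and /f/) fails the environment for rule 2, so it stays [e].
/f/ — not in any rule's target class → [f].
Rule 2 applies to /e/ (between /f/ and /n/: before a nasal consonant) → [ẽ].
/n/ (between /e/ and /e/) fails the environment for rule 3, so it stays [n].
/e/ (word-final): rule 2 targets it, but not before a nasal consonant → unchanged [e].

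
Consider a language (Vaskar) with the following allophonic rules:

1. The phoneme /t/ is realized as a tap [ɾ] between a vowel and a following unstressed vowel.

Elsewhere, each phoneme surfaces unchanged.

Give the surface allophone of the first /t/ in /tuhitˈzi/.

/t/ (word-initial) is in the target of rule 1 but the environment (between a vowel and a following unstressed vowel) is not met → [t].

[t]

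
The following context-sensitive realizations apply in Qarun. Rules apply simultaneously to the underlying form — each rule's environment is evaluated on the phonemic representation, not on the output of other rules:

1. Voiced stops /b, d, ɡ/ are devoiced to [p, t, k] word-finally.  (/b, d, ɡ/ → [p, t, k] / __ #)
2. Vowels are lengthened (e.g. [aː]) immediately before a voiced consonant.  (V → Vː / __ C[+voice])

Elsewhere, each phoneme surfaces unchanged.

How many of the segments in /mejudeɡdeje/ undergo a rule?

Segments that undergo a rule: /e/ → [eː] (rule 2); /u/ → [uː] (rule 2); /e/ → [eː] (rule 2); /e/ → [eː] (rule 2).
All other segments surface unchanged.

4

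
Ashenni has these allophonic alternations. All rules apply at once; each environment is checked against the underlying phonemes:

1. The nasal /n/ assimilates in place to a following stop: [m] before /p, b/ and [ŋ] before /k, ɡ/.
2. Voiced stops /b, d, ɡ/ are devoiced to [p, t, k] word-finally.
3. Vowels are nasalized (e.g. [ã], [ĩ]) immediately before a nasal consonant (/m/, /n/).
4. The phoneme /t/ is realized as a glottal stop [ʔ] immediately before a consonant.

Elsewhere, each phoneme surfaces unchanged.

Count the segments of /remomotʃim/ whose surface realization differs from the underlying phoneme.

4

Segments that undergo a rule: /e/ → [ẽ] (rule 3); /o/ → [õ] (rule 3); /t/ → [ʔ] (rule 4); /i/ → [ĩ] (rule 3).
All other segments surface unchanged.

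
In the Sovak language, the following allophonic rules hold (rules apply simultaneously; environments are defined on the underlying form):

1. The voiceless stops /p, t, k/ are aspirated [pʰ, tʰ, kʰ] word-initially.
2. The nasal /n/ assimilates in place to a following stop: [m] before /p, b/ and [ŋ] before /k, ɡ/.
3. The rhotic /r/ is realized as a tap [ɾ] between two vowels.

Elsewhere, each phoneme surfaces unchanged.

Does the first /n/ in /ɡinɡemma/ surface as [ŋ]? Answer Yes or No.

/n/ meets the environment for rule 2 (before a labial or velar stop) → [ŋ].
The actual realization is [ŋ], which matches [ŋ].

Yes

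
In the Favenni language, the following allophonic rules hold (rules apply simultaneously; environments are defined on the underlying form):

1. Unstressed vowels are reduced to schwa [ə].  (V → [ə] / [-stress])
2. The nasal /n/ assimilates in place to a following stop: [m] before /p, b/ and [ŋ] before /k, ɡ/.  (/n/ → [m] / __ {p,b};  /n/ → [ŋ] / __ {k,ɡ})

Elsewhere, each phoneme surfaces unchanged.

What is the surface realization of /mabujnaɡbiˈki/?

/a/ — between /m/ and /b/, in an unstressed syllable — surfaces as [ə] (rule 1).
/u/ (between /b/ and /j/): in an unstressed syllable, so rule 1 applies → [ə].
/n/ (between /j/ and /a/): rule 2 targets it, but not before a labial or velar stop → unchanged [n].
/a/ (between /n/ and /ɡ/) occurs in an unstressed syllable → [ə] by rule 1.
/i/ meets the environment for rule 1 (in an unstressed syllable) → [ə].
/i/ (word-final): rule 1 targets it, but not in an unstressed syllable → unchanged [i].

[məbəjnəɡbəˈki]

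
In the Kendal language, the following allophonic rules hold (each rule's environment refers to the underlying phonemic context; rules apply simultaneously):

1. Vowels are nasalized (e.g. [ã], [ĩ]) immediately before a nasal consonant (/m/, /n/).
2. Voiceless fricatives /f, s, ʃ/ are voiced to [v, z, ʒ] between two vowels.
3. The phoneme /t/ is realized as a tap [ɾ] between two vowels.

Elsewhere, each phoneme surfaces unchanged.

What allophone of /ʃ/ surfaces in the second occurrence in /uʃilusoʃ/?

[ʃ]

/ʃ/ (word-final): rule 2 targets it, but not between two vowels → unchanged [ʃ].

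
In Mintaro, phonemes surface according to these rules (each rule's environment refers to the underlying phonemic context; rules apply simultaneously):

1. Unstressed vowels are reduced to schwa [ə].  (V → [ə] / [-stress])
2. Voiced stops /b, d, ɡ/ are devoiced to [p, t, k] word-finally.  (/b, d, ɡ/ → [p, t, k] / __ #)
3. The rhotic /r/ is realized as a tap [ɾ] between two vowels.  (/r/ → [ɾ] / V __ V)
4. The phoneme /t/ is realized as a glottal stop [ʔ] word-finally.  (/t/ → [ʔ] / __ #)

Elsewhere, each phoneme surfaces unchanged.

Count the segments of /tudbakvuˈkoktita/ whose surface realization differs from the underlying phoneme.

5

Segments that undergo a rule: /u/ → [ə] (rule 1); /a/ → [ə] (rule 1); /u/ → [ə] (rule 1); /i/ → [ə] (rule 1); /a/ → [ə] (rule 1).
All other segments surface unchanged.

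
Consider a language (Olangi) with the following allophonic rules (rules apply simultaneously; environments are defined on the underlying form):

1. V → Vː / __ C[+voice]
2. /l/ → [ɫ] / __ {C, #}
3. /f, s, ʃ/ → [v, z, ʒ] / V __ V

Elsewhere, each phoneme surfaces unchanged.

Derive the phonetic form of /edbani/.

/e/ (word-initial): before a voiced consonant, so rule 1 applies → [eː].
/d/ stays [d].
/b/ stays [b].
/a/ (between /b/ and /n/) occurs before a voiced consonant → [aː] by rule 1.
/n/ (between /a/ and /i/): no rule targets it → [n].
/i/ — word-final; rule 1 does not apply here → [i].

[eːdbaːni]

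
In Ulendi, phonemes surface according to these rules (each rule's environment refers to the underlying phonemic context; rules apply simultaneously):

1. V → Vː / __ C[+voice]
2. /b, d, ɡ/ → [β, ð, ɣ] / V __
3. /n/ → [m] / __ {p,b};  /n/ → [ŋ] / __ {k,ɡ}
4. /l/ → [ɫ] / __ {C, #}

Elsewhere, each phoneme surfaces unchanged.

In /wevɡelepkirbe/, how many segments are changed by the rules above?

Segments that undergo a rule: /e/ → [eː] (rule 1); /e/ → [eː] (rule 1); /i/ → [iː] (rule 1).
All other segments surface unchanged.

3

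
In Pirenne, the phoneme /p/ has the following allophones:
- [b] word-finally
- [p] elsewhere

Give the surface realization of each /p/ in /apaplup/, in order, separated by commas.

Occurrence 1 (position 2): no conditioning environment matches → elsewhere allophone [p].
Occurrence 2 (position 4): no conditioning environment matches → elsewhere allophone [p].
Occurrence 3 (position 7): word-finally → [b].

[p], [p], [b]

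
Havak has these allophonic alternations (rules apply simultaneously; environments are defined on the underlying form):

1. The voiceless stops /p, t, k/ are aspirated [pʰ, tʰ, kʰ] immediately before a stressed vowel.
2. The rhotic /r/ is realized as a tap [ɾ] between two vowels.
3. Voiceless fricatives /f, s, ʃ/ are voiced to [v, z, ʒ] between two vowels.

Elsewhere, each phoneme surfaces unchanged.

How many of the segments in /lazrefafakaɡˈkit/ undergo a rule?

3

Segments that undergo a rule: /f/ → [v] (rule 3); /f/ → [v] (rule 3); /k/ → [kʰ] (rule 1).
All other segments surface unchanged.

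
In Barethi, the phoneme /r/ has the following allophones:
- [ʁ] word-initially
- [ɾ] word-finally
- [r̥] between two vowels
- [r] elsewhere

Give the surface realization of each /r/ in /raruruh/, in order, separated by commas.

Occurrence 1 (position 1): word-initially → [ʁ].
Occurrence 2 (position 3): between two vowels → [r̥].
Occurrence 3 (position 5): between two vowels → [r̥].

[ʁ], [r̥], [r̥]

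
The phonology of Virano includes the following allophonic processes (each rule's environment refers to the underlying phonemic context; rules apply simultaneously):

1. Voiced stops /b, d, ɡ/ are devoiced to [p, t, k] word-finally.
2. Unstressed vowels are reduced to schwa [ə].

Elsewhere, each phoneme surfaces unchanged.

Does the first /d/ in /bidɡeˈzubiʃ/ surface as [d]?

/d/ (between /i/ and /ɡ/): rule 1 targets it, but not word-finally → unchanged [d].
The actual realization is [d], which matches [d].

Yes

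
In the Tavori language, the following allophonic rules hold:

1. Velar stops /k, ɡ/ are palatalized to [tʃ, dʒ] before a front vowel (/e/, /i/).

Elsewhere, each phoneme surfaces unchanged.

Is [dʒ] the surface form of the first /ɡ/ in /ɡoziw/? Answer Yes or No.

/ɡ/ (word-initial) fails the environment for rule 1, so it stays [ɡ].
The actual realization is [ɡ], not [dʒ].

No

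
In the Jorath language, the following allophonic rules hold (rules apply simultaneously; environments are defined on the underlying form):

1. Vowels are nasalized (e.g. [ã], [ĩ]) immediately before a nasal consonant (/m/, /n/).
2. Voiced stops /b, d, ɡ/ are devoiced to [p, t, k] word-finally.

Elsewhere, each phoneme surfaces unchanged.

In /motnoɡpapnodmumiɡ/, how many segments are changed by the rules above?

Segments that undergo a rule: /u/ → [ũ] (rule 1); /ɡ/ → [k] (rule 2).
All other segments surface unchanged.

2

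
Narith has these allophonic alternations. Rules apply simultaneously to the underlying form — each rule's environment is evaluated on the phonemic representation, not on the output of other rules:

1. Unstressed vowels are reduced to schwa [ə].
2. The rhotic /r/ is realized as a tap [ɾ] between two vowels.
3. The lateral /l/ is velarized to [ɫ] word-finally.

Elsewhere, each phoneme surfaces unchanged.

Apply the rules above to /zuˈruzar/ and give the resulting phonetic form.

/u/ meets the environment for rule 1 (in an unstressed syllable) → [ə].
/r/ (between /u/ and /u/): between two vowels, so rule 2 applies → [ɾ].
/u/ (between /r/ and /z/) fails the environment for rule 1, so it stays [u].
/a/ meets the environment for rule 1 (in an unstressed syllable) → [ə].
/r/ (word-final) fails the environment for rule 2, so it stays [r].

[zəˈɾuzər]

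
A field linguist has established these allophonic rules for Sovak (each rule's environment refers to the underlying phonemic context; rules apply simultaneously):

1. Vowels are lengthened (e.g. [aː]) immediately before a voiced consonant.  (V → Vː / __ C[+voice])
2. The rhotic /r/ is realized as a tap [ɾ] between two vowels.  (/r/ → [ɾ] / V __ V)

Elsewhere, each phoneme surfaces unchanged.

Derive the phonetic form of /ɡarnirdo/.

/ɡ/ (word-initial) is unaffected → [ɡ].
/a/ (between /ɡ/ and /r/) occurs before a voiced consonant → [aː] by rule 1.
/r/ (between /a/ and /n/): rule 2 targets it, but not between two vowels → unchanged [r].
/n/ stays [n].
/i/ meets the environment for rule 1 (before a voiced consonant) → [iː].
/r/ (between /i/ and /d/) fails the environment for rule 2, so it stays [r].
/d/ stays [d].
/o/ (word-final) fails the environment for rule 1, so it stays [o].

[ɡaːrniːrdo]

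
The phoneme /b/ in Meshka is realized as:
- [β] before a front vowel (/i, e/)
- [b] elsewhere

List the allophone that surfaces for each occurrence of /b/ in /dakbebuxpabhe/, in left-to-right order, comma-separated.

Occurrence 1 (position 4): before a front vowel (/i, e/) → [β].
Occurrence 2 (position 6): no conditioning environment matches → elsewhere allophone [b].
Occurrence 3 (position 11): no conditioning environment matches → elsewhere allophone [b].

[β], [b], [b]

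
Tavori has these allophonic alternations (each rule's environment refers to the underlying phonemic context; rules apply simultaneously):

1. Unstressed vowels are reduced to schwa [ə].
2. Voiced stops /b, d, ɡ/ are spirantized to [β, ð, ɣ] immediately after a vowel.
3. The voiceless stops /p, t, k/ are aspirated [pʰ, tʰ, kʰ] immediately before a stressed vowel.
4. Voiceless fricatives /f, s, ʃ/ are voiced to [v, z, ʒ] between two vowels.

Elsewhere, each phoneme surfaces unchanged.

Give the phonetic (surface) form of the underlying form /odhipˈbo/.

[əðhəpˈbo]

/o/ meets the environment for rule 1 (in an unstressed syllable) → [ə].
/d/ meets the environment for rule 2 (immediately after a vowel) → [ð].
/i/ (between /h/ and /p/) occurs in an unstressed syllable → [ə] by rule 1.
/p/ — between /i/ and /b/; rule 3 does not apply here → [p].
/b/ (between /p/ and /o/): rule 2 targets it, but not immediately after a vowel → unchanged [b].
/o/ (word-final): rule 1 targets it, but not in an unstressed syllable → unchanged [o].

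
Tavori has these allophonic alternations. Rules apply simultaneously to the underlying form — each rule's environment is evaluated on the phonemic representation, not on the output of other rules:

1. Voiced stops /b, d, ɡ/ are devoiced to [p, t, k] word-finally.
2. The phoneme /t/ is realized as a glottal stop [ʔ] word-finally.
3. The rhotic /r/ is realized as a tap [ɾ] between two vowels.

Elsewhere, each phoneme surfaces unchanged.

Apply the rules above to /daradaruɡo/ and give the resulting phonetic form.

[daɾadaɾuɡo]

/d/ — word-initial; rule 1 does not apply here → [d].
/a/ (between /d/ and /r/): no rule targets it → [a].
/r/ (between /a/ and /a/) occurs between two vowels → [ɾ] by rule 3.
/a/ stays [a].
/d/ (between /a/ and /a/) fails the environment for rule 1, so it stays [d].
/a/ (between /d/ and /r/) is unaffected → [a].
/r/ (between /a/ and /u/): between two vowels, so rule 3 applies → [ɾ].
/u/ (between /r/ and /ɡ/): no rule targets it → [u].
/ɡ/ (between /u/ and /o/) is in the target of rule 1 but the environment (word-finally) is not met → [ɡ].
/o/ (word-final) is unaffected → [o].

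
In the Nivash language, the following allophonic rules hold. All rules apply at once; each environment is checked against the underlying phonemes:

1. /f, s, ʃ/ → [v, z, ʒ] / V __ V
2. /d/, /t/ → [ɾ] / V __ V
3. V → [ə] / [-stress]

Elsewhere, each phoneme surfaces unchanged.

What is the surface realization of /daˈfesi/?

[dəˈvezə]

/d/ — word-initial; rule 2 does not apply here → [d].
/a/ meets the environment for rule 3 (in an unstressed syllable) → [ə].
/f/ (between /a/ and /e/) occurs between two vowels → [v] by rule 1.
/e/ (between /f/ and /s/) fails the environment for rule 3, so it stays [e].
Rule 1 applies to /s/ (between /e/ and /i/: between two vowels) → [z].
/i/ meets the environment for rule 3 (in an unstressed syllable) → [ə].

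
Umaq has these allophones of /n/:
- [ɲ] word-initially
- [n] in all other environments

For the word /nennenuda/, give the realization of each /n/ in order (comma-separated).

Occurrence 1 (position 1): word-initially → [ɲ].
Occurrence 2 (position 3): no conditioning environment matches → elsewhere allophone [n].
Occurrence 3 (position 4): no conditioning environment matches → elsewhere allophone [n].
Occurrence 4 (position 6): no conditioning environment matches → elsewhere allophone [n].

[ɲ], [n], [n], [n]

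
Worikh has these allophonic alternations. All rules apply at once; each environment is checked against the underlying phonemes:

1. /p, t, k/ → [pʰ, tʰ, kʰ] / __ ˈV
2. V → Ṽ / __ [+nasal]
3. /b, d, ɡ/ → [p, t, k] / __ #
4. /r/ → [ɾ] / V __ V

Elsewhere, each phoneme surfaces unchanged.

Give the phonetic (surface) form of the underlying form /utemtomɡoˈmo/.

/u/ (word-initial): rule 2 targets it, but not before a nasal consonant → unchanged [u].
/t/ (between /u/ and /e/): rule 1 targets it, but not immediately before a stressed vowel → unchanged [t].
Rule 2 applies to /e/ (between /t/ and /m/: before a nasal consonant) → [ẽ].
/m/ — not in any rule's target class → [m].
/t/ (between /m/ and /o/) is in the target of rule 1 but the environment (immediately before a stressed vowel) is not met → [t].
/o/ (between /t/ and /m/) occurs before a nasal consonant → [õ] by rule 2.
/m/ (between /o/ and /ɡ/): no rule targets it → [m].
/ɡ/ (between /m/ and /o/) fails the environment for rule 3, so it stays [ɡ].
Rule 2 applies to /o/ (between /ɡ/ and /m/: before a nasal consonant) → [õ].
/m/ — not in any rule's target class → [m].
/o/ (word-final) is in the target of rule 2 but the environment (before a nasal consonant) is not met → [o].

[utẽmtõmɡõˈmo]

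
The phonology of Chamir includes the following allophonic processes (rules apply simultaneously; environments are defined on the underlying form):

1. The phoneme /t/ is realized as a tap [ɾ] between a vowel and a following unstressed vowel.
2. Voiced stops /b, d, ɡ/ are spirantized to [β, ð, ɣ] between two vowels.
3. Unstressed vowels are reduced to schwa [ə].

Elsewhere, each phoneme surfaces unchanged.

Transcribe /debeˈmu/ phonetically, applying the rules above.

/d/ — word-initial; rule 2 does not apply here → [d].
/e/ (between /d/ and /b/) occurs in an unstressed syllable → [ə] by rule 3.
Rule 2 applies to /b/ (between /e/ and /e/: between two vowels) → [β].
/e/ — between /b/ and /m/, in an unstressed syllable — surfaces as [ə] (rule 3).
/u/ (word-final): rule 3 targets it, but not in an unstressed syllable → unchanged [u].

[dəβəˈmu]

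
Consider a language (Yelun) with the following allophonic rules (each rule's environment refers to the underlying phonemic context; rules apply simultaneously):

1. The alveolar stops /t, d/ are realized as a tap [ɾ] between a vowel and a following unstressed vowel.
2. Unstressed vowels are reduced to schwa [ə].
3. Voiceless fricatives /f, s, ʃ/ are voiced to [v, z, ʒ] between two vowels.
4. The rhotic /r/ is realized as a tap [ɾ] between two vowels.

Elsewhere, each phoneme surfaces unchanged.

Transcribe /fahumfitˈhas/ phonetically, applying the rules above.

/f/ (word-initial): rule 3 targets it, but not between two vowels → unchanged [f].
/a/ (between /f/ and /h/): in an unstressed syllable, so rule 2 applies → [ə].
/u/ (between /h/ and /m/) occurs in an unstressed syllable → [ə] by rule 2.
/f/ (between /m/ and /i/): rule 3 targets it, but not between two vowels → unchanged [f].
/i/ (between /f/ and /t/) occurs in an unstressed syllable → [ə] by rule 2.
/t/ (between /i/ and /h/) fails the environment for rule 1, so it stays [t].
/a/ (between /h/ and /s/): rule 2 targets it, but not in an unstressed syllable → unchanged [a].
/s/ — word-final; rule 3 does not apply here → [s].

[fəhəmfətˈhas]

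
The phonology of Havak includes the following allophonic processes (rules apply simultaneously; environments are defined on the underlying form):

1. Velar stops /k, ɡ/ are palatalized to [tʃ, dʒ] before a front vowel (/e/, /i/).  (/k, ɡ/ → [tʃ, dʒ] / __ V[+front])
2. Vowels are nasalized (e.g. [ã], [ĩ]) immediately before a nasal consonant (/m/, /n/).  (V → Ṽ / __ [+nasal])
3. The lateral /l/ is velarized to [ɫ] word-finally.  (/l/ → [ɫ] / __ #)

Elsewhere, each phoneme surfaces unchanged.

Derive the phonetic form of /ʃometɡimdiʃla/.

/ʃ/ (word-initial) is unaffected → [ʃ].
/o/ (between /ʃ/ and /m/): before a nasal consonant, so rule 2 applies → [õ].
/m/ stays [m].
/e/ (between /m/ and /t/) fails the environment for rule 2, so it stays [e].
/t/ (between /e/ and /ɡ/) is unaffected → [t].
/ɡ/ meets the environment for rule 1 (before a front vowel) → [dʒ].
/i/ meets the environment for rule 2 (before a nasal consonant) → [ĩ].
/m/ stays [m].
/d/ stays [d].
/i/ (between /d/ and /ʃ/): rule 2 targets it, but not before a nasal consonant → unchanged [i].
/ʃ/ (between /i/ and /l/): no rule targets it → [ʃ].
/l/ (between /ʃ/ and /a/): rule 3 targets it, but not word-finally → unchanged [l].
/a/ — word-final; rule 2 does not apply here → [a].

[ʃõmetdʒĩmdiʃla]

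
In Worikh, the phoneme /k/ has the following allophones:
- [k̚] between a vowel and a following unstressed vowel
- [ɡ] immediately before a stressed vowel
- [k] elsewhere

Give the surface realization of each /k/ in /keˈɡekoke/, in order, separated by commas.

Occurrence 1 (position 1): no conditioning environment matches → elsewhere allophone [k].
Occurrence 2 (position 5): between a vowel and a following unstressed vowel → [k̚].
Occurrence 3 (position 7): between a vowel and a following unstressed vowel → [k̚].

[k], [k̚], [k̚]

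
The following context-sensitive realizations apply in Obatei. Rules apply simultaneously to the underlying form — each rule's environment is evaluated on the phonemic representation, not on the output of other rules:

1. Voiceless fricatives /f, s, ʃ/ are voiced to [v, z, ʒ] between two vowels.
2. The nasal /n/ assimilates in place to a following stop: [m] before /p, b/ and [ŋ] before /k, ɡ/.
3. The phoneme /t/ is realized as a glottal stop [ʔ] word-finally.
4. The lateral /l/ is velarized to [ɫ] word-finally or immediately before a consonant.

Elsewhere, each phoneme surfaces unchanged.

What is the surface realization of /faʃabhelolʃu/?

[faʒabheloɫʃu]

/f/ (word-initial) fails the environment for rule 1, so it stays [f].
/a/ — not in any rule's target class → [a].
/ʃ/ — between /a/ and /a/, between two vowels — surfaces as [ʒ] (rule 1).
/a/ stays [a].
/b/ — not in any rule's target class → [b].
/h/ stays [h].
/e/ stays [e].
/l/ — between /e/ and /o/; rule 4 does not apply here → [l].
/o/ — not in any rule's target class → [o].
/l/ meets the environment for rule 4 (word-finally or immediately before a consonant) → [ɫ].
/ʃ/ (between /l/ and /u/) fails the environment for rule 1, so it stays [ʃ].
/u/ (word-final) is unaffected → [u].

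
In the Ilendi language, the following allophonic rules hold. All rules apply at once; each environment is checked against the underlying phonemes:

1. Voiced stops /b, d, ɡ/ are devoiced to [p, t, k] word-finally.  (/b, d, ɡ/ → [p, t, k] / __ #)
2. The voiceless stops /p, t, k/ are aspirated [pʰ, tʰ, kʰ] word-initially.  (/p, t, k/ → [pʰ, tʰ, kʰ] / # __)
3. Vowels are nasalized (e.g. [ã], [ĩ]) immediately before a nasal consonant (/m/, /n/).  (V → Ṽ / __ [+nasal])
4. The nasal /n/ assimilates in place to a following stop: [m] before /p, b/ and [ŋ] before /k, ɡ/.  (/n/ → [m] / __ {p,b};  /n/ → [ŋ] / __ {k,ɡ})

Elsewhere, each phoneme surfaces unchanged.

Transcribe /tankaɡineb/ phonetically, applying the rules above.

/t/ meets the environment for rule 2 (word-initially) → [tʰ].
Rule 3 applies to /a/ (between /t/ and /n/: before a nasal consonant) → [ã].
Rule 4 applies to /n/ (between /a/ and /k/: before a labial or velar stop) → [ŋ].
/k/ — between /n/ and /a/; rule 2 does not apply here → [k].
/a/ — between /k/ and /ɡ/; rule 3 does not apply here → [a].
/ɡ/ (between /a/ and /i/): rule 1 targets it, but not word-finally → unchanged [ɡ].
/i/ — between /ɡ/ and /n/, before a nasal consonant — surfaces as [ĩ] (rule 3).
/n/ (between /i/ and /e/) fails the environment for rule 4, so it stays [n].
/e/ (between /n/ and /b/) fails the environment for rule 3, so it stays [e].
/b/ (word-final) occurs word-finally → [p] by rule 1.

[tʰãŋkaɡĩnep]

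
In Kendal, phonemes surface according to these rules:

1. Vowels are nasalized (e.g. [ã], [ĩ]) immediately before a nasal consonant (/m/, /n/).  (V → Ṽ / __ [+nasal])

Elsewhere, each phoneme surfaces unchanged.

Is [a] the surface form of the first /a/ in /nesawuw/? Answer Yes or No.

/a/ — between /s/ and /w/; rule 1 does not apply here → [a].
The actual realization is [a], which matches [a].

Yes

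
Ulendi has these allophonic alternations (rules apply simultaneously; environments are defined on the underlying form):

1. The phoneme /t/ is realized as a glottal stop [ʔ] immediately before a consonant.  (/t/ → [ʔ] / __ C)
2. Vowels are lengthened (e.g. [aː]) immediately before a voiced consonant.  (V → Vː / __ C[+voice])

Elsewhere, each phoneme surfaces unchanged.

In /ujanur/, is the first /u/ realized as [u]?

No

/u/ (word-initial) occurs before a voiced consonant → [uː] by rule 2.
The actual realization is [uː], not [u].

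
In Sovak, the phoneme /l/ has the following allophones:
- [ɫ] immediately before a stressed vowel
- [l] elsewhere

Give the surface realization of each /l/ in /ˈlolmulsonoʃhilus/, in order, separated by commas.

[ɫ], [l], [l], [l]

Occurrence 1 (position 1): immediately before a stressed vowel → [ɫ].
Occurrence 2 (position 3): no conditioning environment matches → elsewhere allophone [l].
Occurrence 3 (position 6): no conditioning environment matches → elsewhere allophone [l].
Occurrence 4 (position 14): no conditioning environment matches → elsewhere allophone [l].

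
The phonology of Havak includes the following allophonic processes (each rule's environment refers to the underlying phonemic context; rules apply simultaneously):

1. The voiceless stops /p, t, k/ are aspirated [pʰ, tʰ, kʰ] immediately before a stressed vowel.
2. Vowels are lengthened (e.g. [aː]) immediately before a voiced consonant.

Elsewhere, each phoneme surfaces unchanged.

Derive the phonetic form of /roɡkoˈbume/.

[roːɡkoːˈbuːme]

/o/ meets the environment for rule 2 (before a voiced consonant) → [oː].
/k/ (between /ɡ/ and /o/) is in the target of rule 1 but the environment (immediately before a stressed vowel) is not met → [k].
/o/ meets the environment for rule 2 (before a voiced consonant) → [oː].
/u/ — between /b/ and /m/, before a voiced consonant — surfaces as [uː] (rule 2).
/e/ (word-final): rule 2 targets it, but not before a voiced consonant → unchanged [e].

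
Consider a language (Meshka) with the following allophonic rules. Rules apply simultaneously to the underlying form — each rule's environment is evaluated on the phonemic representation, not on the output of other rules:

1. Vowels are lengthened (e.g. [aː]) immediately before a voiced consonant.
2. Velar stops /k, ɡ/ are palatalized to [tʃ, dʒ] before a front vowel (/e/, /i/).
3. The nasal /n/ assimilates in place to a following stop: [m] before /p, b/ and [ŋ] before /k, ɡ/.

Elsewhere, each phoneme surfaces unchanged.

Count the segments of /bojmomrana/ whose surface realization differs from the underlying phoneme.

3

Segments that undergo a rule: /o/ → [oː] (rule 1); /o/ → [oː] (rule 1); /a/ → [aː] (rule 1).
All other segments surface unchanged.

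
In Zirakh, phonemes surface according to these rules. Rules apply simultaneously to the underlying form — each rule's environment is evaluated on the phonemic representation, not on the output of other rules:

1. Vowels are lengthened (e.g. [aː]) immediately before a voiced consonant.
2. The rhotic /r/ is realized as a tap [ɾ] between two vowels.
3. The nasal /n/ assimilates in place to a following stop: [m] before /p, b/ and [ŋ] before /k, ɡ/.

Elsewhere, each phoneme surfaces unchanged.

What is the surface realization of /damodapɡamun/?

/d/ (word-initial): no rule targets it → [d].
/a/ (between /d/ and /m/): before a voiced consonant, so rule 1 applies → [aː].
/m/ — not in any rule's target class → [m].
/o/ (between /m/ and /d/): before a voiced consonant, so rule 1 applies → [oː].
/d/ — not in any rule's target class → [d].
/a/ (between /d/ and /p/): rule 1 targets it, but not before a voiced consonant → unchanged [a].
/p/ (between /a/ and /ɡ/): no rule targets it → [p].
/ɡ/ — not in any rule's target class → [ɡ].
/a/ (between /ɡ/ and /m/): before a voiced consonant, so rule 1 applies → [aː].
/m/ stays [m].
/u/ — between /m/ and /n/, before a voiced consonant — surfaces as [uː] (rule 1).
/n/ (word-final) is in the target of rule 3 but the environment (before a labial or velar stop) is not met → [n].

[daːmoːdapɡaːmuːn]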